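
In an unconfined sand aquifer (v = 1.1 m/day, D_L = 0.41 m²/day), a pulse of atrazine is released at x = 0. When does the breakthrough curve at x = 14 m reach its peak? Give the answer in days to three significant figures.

12.4 days

For the 1D instantaneous-source solution, setting ∂C/∂t = 0 at fixed x gives v²t² + 2Dt − x² = 0, so t = (√(D² + v²x²) − D)/v².
√(D² + v²x²) = √(0.41² + 1.1² × 14²) = 15.41; v² = 1.21.
t = (15.41 − 0.41)/1.21 = 12.4 days (vs. the pure-advection estimate x/v = 12.7 d).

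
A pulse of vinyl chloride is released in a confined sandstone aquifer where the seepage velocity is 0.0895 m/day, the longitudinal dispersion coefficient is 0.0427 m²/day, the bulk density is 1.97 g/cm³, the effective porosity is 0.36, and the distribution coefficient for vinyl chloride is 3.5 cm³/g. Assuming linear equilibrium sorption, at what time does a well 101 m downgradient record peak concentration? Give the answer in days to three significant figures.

22600 days

Retardation factor R = 1 + ρ_b·K_d/n = 1 + 1.97 × 3.5/0.36 = 20.15.
Sorption retards both mechanisms: v_R = v/R = 0.004442 m/day, D_R = D/R = 0.002119 m²/day.
Peak time from v_R²t² + 2D_R t − x² = 0: t = (√(D_R² + v_R²x²) − D_R)/v_R².
√(D_R² + v_R²x²) = √(0.002119² + 0.004442² × 101²) = 0.4486; v_R² = 1.973e-05.
t = (0.4486 − 0.002119)/1.973e-05 = 22600 days.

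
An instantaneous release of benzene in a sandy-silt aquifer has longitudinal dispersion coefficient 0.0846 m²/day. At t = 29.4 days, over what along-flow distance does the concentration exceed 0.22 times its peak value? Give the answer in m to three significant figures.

The plume is Gaussian with σ = √(2Dt) = √(2 × 0.0846 × 29.4) = 2.230 m.
C/C_peak = exp(−Δx²/(2σ²)) = 0.22 ⇒ Δx = σ·√(−2 ln 0.22) = 2.230 × 1.740 = 3.880 m.
Width = 2Δx = 7.76 m.

7.76 m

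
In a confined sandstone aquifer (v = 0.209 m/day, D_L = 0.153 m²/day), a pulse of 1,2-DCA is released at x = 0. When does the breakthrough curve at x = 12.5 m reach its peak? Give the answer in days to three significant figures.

56.4 days

For the 1D instantaneous-source solution, setting ∂C/∂t = 0 at fixed x gives v²t² + 2Dt − x² = 0, so t = (√(D² + v²x²) − D)/v².
√(D² + v²x²) = √(0.153² + 0.209² × 12.5²) = 2.617; v² = 0.043681.
t = (2.617 − 0.153)/0.043681 = 56.4 days (vs. the pure-advection estimate x/v = 59.8 d).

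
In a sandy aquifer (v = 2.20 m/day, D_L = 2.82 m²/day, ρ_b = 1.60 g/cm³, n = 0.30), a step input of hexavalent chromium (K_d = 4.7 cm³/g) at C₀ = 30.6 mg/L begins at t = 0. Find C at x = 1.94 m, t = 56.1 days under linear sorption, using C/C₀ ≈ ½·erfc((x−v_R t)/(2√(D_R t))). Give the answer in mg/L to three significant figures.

24.1 mg/L

Retardation factor R = 1 + ρ_b·K_d/n = 1 + 1.60 × 4.7/0.30 = 26.07.
Sorption retards both mechanisms: v_R = v/R = 0.08439 m/day, D_R = D/R = 0.1082 m²/day.
v_R·t = 0.08439 × 56.1 = 4.734279 m; 2√(D_R t) = 4.927 m; argument = (1.94 − 4.734279)/4.927 = -0.5671.
C = C₀ × ½·erfc(-0.5671) = 30.6 × 0.7887 = 24.1 mg/L.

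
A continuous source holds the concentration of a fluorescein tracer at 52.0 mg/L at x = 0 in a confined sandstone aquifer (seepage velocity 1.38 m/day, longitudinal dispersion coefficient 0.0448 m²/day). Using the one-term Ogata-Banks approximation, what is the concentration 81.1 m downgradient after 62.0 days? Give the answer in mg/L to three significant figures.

For a continuous step input, C/C₀ ≈ ½·erfc((x−vt)/(2√(Dt))).
vt = 1.38 × 62.0 = 85.56 m and 2√(Dt) = 2√(0.0448 × 62.0) = 3.333 m.
Argument (x−vt)/(2√(Dt)) = (81.1 − 85.56)/3.333 = -1.338; ½·erfc(-1.338) = 0.9708.
C = 52.0 × 0.9708 = 50.5 mg/L.

50.5 mg/L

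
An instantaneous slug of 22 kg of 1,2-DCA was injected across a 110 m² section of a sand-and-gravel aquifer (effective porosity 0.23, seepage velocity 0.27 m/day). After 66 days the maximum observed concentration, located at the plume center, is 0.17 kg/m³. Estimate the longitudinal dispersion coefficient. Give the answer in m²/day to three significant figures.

0.0315 m²/day

At the plume center C_max = M/(n_e·A·√(4πDt)), so D = M²/(4πt·(n_e·A·C_max)²).
n_e·A·C_max = 0.23 × 110 × 0.17 = 4.301 kg/m.
D = 22²/(4π × 66 × 4.301²) = 0.0315 m²/day.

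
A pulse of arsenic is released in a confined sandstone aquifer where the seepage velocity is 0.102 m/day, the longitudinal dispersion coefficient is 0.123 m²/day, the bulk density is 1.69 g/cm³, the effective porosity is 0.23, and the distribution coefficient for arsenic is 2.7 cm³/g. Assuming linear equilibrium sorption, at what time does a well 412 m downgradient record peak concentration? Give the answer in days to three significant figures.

Retardation factor R = 1 + ρ_b·K_d/n = 1 + 1.69 × 2.7/0.23 = 20.84.
Sorption retards both mechanisms: v_R = v/R = 0.004894 m/day, D_R = D/R = 0.005902 m²/day.
Peak time from v_R²t² + 2D_R t − x² = 0: t = (√(D_R² + v_R²x²) − D_R)/v_R².
√(D_R² + v_R²x²) = √(0.005902² + 0.004894² × 412²) = 2.016; v_R² = 2.395e-05.
t = (2.016 − 0.005902)/2.395e-05 = 83900 days.

83900 days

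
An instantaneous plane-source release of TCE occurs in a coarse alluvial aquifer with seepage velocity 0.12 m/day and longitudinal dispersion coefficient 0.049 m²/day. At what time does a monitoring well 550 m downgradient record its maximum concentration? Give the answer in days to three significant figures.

For the 1D instantaneous-source solution, setting ∂C/∂t = 0 at fixed x gives v²t² + 2Dt − x² = 0, so t = (√(D² + v²x²) − D)/v².
√(D² + v²x²) = √(0.049² + 0.12² × 550²) = 66.00; v² = 0.0144.
t = (66.00 − 0.049)/0.0144 = 4580 days (vs. the pure-advection estimate x/v = 4580 d).

4580 days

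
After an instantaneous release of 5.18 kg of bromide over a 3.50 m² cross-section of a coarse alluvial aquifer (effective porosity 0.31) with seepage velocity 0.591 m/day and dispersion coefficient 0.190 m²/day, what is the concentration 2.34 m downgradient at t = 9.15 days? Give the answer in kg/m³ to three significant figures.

0.264 kg/m³

For an instantaneous plane source, C(x,t) = M/(n_e·A·√(4πDt)) · exp(−(x−vt)²/(4Dt)), with n_e·A the pore (flow) area.
Plume center vt = 0.591 × 9.15 = 5.40765 m, so the well at 2.34 m is 3.06765 m upgradient of the peak.
√(4πDt) = 4.674 m, giving peak height M/(n_e·A·√(4πDt)) = 5.18/(0.31 × 3.50 × 4.674) = 1.021 kg/m³.
(x−vt)²/(4Dt) = (-3.06765)²/(4 × 0.190 × 9.15) = 1.353; exp(−1.353) = 0.2585.
C = 1.021 × 0.2585 = 0.264 kg/m³.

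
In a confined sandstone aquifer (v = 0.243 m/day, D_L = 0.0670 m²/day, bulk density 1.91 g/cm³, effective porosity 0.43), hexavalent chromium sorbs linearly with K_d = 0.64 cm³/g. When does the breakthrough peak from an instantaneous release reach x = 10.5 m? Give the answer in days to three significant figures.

162 days

Retardation factor R = 1 + ρ_b·K_d/n = 1 + 1.91 × 0.64/0.43 = 3.843.
Sorption retards both mechanisms: v_R = v/R = 0.06323 m/day, D_R = D/R = 0.01743 m²/day.
Peak time from v_R²t² + 2D_R t − x² = 0: t = (√(D_R² + v_R²x²) − D_R)/v_R².
√(D_R² + v_R²x²) = √(0.01743² + 0.06323² × 10.5²) = 0.6641; v_R² = 0.003998.
t = (0.6641 − 0.01743)/0.003998 = 162 days.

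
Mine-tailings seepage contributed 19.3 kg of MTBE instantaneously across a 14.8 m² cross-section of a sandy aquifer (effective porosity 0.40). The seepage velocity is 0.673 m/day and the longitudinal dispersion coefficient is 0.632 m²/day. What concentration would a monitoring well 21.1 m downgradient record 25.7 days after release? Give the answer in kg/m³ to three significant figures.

0.183 kg/m³

For an instantaneous plane source, C(x,t) = M/(n_e·A·√(4πDt)) · exp(−(x−vt)²/(4Dt)), with n_e·A the pore (flow) area.
Plume center vt = 0.673 × 25.7 = 17.2961 m, so the well at 21.1 m is 3.8039 m downgradient of the peak.
√(4πDt) = 14.29 m, giving peak height M/(n_e·A·√(4πDt)) = 19.3/(0.40 × 14.8 × 14.29) = 0.2281 kg/m³.
(x−vt)²/(4Dt) = (3.8039)²/(4 × 0.632 × 25.7) = 0.2227; exp(−0.2227) = 0.8004.
C = 0.2281 × 0.8004 = 0.183 kg/m³.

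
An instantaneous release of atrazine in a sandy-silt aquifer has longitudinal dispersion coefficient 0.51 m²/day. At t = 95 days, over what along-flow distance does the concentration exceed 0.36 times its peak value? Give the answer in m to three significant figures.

28.1 m

The plume is Gaussian with σ = √(2Dt) = √(2 × 0.51 × 95) = 9.844 m.
C/C_peak = exp(−Δx²/(2σ²)) = 0.36 ⇒ Δx = σ·√(−2 ln 0.36) = 9.844 × 1.429 = 14.07 m.
Width = 2Δx = 28.1 m.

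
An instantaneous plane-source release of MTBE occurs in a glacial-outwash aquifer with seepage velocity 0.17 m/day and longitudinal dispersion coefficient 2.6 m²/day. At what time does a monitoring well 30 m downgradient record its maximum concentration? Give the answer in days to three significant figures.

For the 1D instantaneous-source solution, setting ∂C/∂t = 0 at fixed x gives v²t² + 2Dt − x² = 0, so t = (√(D² + v²x²) − D)/v².
√(D² + v²x²) = √(2.6² + 0.17² × 30²) = 5.725; v² = 0.0289.
t = (5.725 − 2.6)/0.0289 = 108 days (vs. the pure-advection estimate x/v = 176 d).

108 days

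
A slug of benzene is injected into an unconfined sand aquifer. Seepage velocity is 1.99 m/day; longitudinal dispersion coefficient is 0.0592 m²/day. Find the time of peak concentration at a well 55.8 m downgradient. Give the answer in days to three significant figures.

For the 1D instantaneous-source solution, setting ∂C/∂t = 0 at fixed x gives v²t² + 2Dt − x² = 0, so t = (√(D² + v²x²) − D)/v².
√(D² + v²x²) = √(0.0592² + 1.99² × 55.8²) = 111.0; v² = 3.9601.
t = (111.0 − 0.0592)/3.9601 = 28.0 days (vs. the pure-advection estimate x/v = 28.0 d).

28.0 days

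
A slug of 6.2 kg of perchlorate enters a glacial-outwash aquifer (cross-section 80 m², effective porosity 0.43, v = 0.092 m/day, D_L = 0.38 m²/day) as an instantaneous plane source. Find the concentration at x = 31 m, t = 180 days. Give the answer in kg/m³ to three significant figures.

For an instantaneous plane source, C(x,t) = M/(n_e·A·√(4πDt)) · exp(−(x−vt)²/(4Dt)), with n_e·A the pore (flow) area.
Plume center vt = 0.092 × 180 = 16.56 m, so the well at 31 m is 14.44 m downgradient of the peak.
√(4πDt) = 29.32 m, giving peak height M/(n_e·A·√(4πDt)) = 6.2/(0.43 × 80 × 29.32) = 0.006147 kg/m³.
(x−vt)²/(4Dt) = (14.44)²/(4 × 0.38 × 180) = 0.7621; exp(−0.7621) = 0.4667.
C = 0.006147 × 0.4667 = 0.00287 kg/m³.

0.00287 kg/m³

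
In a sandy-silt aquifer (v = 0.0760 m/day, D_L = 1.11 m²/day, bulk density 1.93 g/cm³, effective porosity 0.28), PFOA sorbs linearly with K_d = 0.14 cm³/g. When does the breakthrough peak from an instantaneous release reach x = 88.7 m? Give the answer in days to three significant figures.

Retardation factor R = 1 + ρ_b·K_d/n = 1 + 1.93 × 0.14/0.28 = 1.965.
Sorption retards both mechanisms: v_R = v/R = 0.03868 m/day, D_R = D/R = 0.5649 m²/day.
Peak time from v_R²t² + 2D_R t − x² = 0: t = (√(D_R² + v_R²x²) − D_R)/v_R².
√(D_R² + v_R²x²) = √(0.5649² + 0.03868² × 88.7²) = 3.477; v_R² = 0.001496.
t = (3.477 − 0.5649)/0.001496 = 1950 days.

1950 days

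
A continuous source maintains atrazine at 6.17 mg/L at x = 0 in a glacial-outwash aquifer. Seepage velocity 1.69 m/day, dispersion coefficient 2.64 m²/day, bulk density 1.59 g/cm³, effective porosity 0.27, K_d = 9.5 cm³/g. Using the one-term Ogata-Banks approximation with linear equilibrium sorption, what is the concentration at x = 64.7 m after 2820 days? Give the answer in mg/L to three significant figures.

Retardation factor R = 1 + ρ_b·K_d/n = 1 + 1.59 × 9.5/0.27 = 56.94.
Sorption retards both mechanisms: v_R = v/R = 0.02968 m/day, D_R = D/R = 0.04636 m²/day.
v_R·t = 0.02968 × 2820 = 83.6976 m; 2√(D_R t) = 22.87 m; argument = (64.7 − 83.6976)/22.87 = -0.8307.
C = C₀ × ½·erfc(-0.8307) = 6.17 × 0.8800 = 5.43 mg/L.

5.43 mg/L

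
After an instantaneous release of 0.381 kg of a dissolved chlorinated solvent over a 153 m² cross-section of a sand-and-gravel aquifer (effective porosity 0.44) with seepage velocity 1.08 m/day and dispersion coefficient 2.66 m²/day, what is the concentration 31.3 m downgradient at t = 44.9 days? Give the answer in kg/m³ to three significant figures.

7.87e-05 kg/m³

For an instantaneous plane source, C(x,t) = M/(n_e·A·√(4πDt)) · exp(−(x−vt)²/(4Dt)), with n_e·A the pore (flow) area.
Plume center vt = 1.08 × 44.9 = 48.492 m, so the well at 31.3 m is 17.192 m upgradient of the peak.
√(4πDt) = 38.74 m, giving peak height M/(n_e·A·√(4πDt)) = 0.381/(0.44 × 153 × 38.74) = 0.0001461 kg/m³.
(x−vt)²/(4Dt) = (-17.192)²/(4 × 2.66 × 44.9) = 0.6187; exp(−0.6187) = 0.5386.
C = 0.0001461 × 0.5386 = 7.87e-05 kg/m³.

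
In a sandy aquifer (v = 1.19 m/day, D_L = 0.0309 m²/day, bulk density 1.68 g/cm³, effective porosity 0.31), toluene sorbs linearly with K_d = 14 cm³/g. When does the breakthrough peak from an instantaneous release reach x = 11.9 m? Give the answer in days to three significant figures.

Retardation factor R = 1 + ρ_b·K_d/n = 1 + 1.68 × 14/0.31 = 76.87.
Sorption retards both mechanisms: v_R = v/R = 0.01548 m/day, D_R = D/R = 0.0004020 m²/day.
Peak time from v_R²t² + 2D_R t − x² = 0: t = (√(D_R² + v_R²x²) − D_R)/v_R².
√(D_R² + v_R²x²) = √(0.0004020² + 0.01548² × 11.9²) = 0.1842; v_R² = 0.0002396.
t = (0.1842 − 0.0004020)/0.0002396 = 767 days.

767 days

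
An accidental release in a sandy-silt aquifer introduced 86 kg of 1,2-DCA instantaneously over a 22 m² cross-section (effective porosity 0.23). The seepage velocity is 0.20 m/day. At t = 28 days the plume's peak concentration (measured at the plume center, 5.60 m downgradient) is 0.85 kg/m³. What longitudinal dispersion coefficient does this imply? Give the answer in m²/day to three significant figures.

At the plume center C_max = M/(n_e·A·√(4πDt)), so D = M²/(4πt·(n_e·A·C_max)²).
n_e·A·C_max = 0.23 × 22 × 0.85 = 4.301 kg/m.
D = 86²/(4π × 28 × 4.301²) = 1.14 m²/day.

1.14 m²/day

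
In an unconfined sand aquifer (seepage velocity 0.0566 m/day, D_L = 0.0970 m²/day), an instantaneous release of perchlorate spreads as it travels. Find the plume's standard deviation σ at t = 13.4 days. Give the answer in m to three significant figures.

Dispersive spreading gives a Gaussian with σ² = 2Dt; advection only shifts the center.
σ = √(2 × 0.0970 × 13.4) = 1.61 m.

1.61 m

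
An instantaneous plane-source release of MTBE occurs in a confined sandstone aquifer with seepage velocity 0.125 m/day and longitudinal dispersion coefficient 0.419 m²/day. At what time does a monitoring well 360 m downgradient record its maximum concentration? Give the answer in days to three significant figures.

2850 days

For the 1D instantaneous-source solution, setting ∂C/∂t = 0 at fixed x gives v²t² + 2Dt − x² = 0, so t = (√(D² + v²x²) − D)/v².
√(D² + v²x²) = √(0.419² + 0.125² × 360²) = 45.00; v² = 0.015625.
t = (45.00 − 0.419)/0.015625 = 2850 days (vs. the pure-advection estimate x/v = 2880 d).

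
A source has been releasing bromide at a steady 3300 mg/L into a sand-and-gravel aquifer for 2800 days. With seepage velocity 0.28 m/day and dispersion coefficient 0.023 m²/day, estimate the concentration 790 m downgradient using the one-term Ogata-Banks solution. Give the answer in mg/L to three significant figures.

For a continuous step input, C/C₀ ≈ ½·erfc((x−vt)/(2√(Dt))).
vt = 0.28 × 2800 = 784 m and 2√(Dt) = 2√(0.023 × 2800) = 16.05 m.
Argument (x−vt)/(2√(Dt)) = (790 − 784)/16.05 = 0.3738; ½·erfc(0.3738) = 0.2985.
C = 3300 × 0.2985 = 985 mg/L.

985 mg/L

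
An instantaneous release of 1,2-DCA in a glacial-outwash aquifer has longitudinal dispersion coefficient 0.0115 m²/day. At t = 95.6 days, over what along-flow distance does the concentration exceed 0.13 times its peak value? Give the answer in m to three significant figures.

5.99 m

The plume is Gaussian with σ = √(2Dt) = √(2 × 0.0115 × 95.6) = 1.483 m.
C/C_peak = exp(−Δx²/(2σ²)) = 0.13 ⇒ Δx = σ·√(−2 ln 0.13) = 1.483 × 2.020 = 2.996 m.
Width = 2Δx = 5.99 m.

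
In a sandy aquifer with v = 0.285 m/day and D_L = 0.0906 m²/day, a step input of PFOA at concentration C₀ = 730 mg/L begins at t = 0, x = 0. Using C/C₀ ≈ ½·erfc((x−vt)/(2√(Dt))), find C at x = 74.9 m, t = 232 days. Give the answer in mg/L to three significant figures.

For a continuous step input, C/C₀ ≈ ½·erfc((x−vt)/(2√(Dt))).
vt = 0.285 × 232 = 66.12 m and 2√(Dt) = 2√(0.0906 × 232) = 9.169 m.
Argument (x−vt)/(2√(Dt)) = (74.9 − 66.12)/9.169 = 0.9576; ½·erfc(0.9576) = 0.08783.
C = 730 × 0.08783 = 64.1 mg/L.

64.1 mg/L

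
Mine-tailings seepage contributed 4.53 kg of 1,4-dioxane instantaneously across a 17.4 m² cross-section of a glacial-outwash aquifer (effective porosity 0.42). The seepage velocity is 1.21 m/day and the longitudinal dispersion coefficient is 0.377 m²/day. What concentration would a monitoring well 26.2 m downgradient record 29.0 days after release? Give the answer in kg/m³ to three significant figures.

For an instantaneous plane source, C(x,t) = M/(n_e·A·√(4πDt)) · exp(−(x−vt)²/(4Dt)), with n_e·A the pore (flow) area.
Plume center vt = 1.21 × 29.0 = 35.09 m, so the well at 26.2 m is 8.89 m upgradient of the peak.
√(4πDt) = 11.72 m, giving peak height M/(n_e·A·√(4πDt)) = 4.53/(0.42 × 17.4 × 11.72) = 0.05289 kg/m³.
(x−vt)²/(4Dt) = (-8.89)²/(4 × 0.377 × 29.0) = 1.807; exp(−1.807) = 0.1641.
C = 0.05289 × 0.1641 = 0.00868 kg/m³.

0.00868 kg/m³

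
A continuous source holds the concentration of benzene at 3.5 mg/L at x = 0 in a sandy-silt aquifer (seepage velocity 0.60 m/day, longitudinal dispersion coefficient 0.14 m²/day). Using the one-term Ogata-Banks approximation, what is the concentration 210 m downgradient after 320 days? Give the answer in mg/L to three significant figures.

0.100 mg/L

For a continuous step input, C/C₀ ≈ ½·erfc((x−vt)/(2√(Dt))).
vt = 0.60 × 320 = 192 m and 2√(Dt) = 2√(0.14 × 320) = 13.39 m.
Argument (x−vt)/(2√(Dt)) = (210 − 192)/13.39 = 1.344; ½·erfc(1.344) = 0.02867.
C = 3.5 × 0.02867 = 0.100 mg/L.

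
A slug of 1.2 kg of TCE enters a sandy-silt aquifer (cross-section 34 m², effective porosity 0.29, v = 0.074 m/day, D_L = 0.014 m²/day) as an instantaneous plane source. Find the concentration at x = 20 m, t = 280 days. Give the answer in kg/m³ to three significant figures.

0.0168 kg/m³

For an instantaneous plane source, C(x,t) = M/(n_e·A·√(4πDt)) · exp(−(x−vt)²/(4Dt)), with n_e·A the pore (flow) area.
Plume center vt = 0.074 × 280 = 20.72 m, so the well at 20 m is 0.72 m upgradient of the peak.
√(4πDt) = 7.019 m, giving peak height M/(n_e·A·√(4πDt)) = 1.2/(0.29 × 34 × 7.019) = 0.01734 kg/m³.
(x−vt)²/(4Dt) = (-0.72)²/(4 × 0.014 × 280) = 0.03306; exp(−0.03306) = 0.9675.
C = 0.01734 × 0.9675 = 0.0168 kg/m³.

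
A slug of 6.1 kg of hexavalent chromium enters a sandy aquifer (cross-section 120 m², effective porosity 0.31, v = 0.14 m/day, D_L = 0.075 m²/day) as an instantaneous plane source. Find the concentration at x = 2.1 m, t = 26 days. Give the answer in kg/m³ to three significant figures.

For an instantaneous plane source, C(x,t) = M/(n_e·A·√(4πDt)) · exp(−(x−vt)²/(4Dt)), with n_e·A the pore (flow) area.
Plume center vt = 0.14 × 26 = 3.64 m, so the well at 2.1 m is 1.54 m upgradient of the peak.
√(4πDt) = 4.950 m, giving peak height M/(n_e·A·√(4πDt)) = 6.1/(0.31 × 120 × 4.950) = 0.03313 kg/m³.
(x−vt)²/(4Dt) = (-1.54)²/(4 × 0.075 × 26) = 0.3041; exp(−0.3041) = 0.7378.
C = 0.03313 × 0.7378 = 0.0244 kg/m³.

0.0244 kg/m³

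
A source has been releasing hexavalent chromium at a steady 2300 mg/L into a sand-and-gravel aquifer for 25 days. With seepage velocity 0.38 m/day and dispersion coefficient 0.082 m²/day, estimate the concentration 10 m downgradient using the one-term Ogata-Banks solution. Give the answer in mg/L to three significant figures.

For a continuous step input, C/C₀ ≈ ½·erfc((x−vt)/(2√(Dt))).
vt = 0.38 × 25 = 9.5 m and 2√(Dt) = 2√(0.082 × 25) = 2.864 m.
Argument (x−vt)/(2√(Dt)) = (10 − 9.5)/2.864 = 0.1746; ½·erfc(0.1746) = 0.4025.
C = 2300 × 0.4025 = 926 mg/L.

926 mg/L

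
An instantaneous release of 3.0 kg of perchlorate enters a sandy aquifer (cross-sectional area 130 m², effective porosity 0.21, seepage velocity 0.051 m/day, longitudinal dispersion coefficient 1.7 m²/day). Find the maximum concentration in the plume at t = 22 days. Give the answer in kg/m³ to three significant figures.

The peak of an instantaneous 1D plume sits at x = vt; there the Gaussian factor is 1 and C_max = M/(n_e·A·√(4πDt)), where n_e·A is the pore area the mass is dissolved in.
√(4πDt) = √(4π × 1.7 × 22) = 21.68 m, so C_max = 3.0/(0.21 × 130 × 21.68) = 0.00507 kg/m³.

0.00507 kg/m³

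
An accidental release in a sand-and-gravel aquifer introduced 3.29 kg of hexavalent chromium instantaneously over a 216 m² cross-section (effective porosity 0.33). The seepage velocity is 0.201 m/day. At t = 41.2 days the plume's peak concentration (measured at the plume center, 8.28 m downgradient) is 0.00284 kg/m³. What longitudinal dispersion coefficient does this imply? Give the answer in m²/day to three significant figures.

At the plume center C_max = M/(n_e·A·√(4πDt)), so D = M²/(4πt·(n_e·A·C_max)²).
n_e·A·C_max = 0.33 × 216 × 0.00284 = 0.2024 kg/m.
D = 3.29²/(4π × 41.2 × 0.2024²) = 0.510 m²/day.

0.510 m²/day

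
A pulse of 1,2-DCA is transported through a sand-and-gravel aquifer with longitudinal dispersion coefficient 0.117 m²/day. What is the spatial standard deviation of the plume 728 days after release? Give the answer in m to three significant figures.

13.1 m

Dispersive spreading gives a Gaussian with σ² = 2Dt; advection only shifts the center.
σ = √(2 × 0.117 × 728) = 13.1 m.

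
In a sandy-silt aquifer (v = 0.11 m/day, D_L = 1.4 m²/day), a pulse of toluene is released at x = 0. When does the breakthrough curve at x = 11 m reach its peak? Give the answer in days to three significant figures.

37.2 days

For the 1D instantaneous-source solution, setting ∂C/∂t = 0 at fixed x gives v²t² + 2Dt − x² = 0, so t = (√(D² + v²x²) − D)/v².
√(D² + v²x²) = √(1.4² + 0.11² × 11²) = 1.850; v² = 0.0121.
t = (1.850 − 1.4)/0.0121 = 37.2 days (vs. the pure-advection estimate x/v = 100 d).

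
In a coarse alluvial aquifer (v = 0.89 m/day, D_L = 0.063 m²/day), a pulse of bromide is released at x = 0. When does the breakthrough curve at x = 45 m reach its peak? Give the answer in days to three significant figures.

50.5 days

For the 1D instantaneous-source solution, setting ∂C/∂t = 0 at fixed x gives v²t² + 2Dt − x² = 0, so t = (√(D² + v²x²) − D)/v².
√(D² + v²x²) = √(0.063² + 0.89² × 45²) = 40.05; v² = 0.7921.
t = (40.05 − 0.063)/0.7921 = 50.5 days (vs. the pure-advection estimate x/v = 50.6 d).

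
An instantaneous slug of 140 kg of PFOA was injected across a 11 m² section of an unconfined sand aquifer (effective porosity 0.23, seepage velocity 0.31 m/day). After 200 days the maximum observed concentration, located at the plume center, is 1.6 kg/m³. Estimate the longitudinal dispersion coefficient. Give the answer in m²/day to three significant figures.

At the plume center C_max = M/(n_e·A·√(4πDt)), so D = M²/(4πt·(n_e·A·C_max)²).
n_e·A·C_max = 0.23 × 11 × 1.6 = 4.048 kg/m.
D = 140²/(4π × 200 × 4.048²) = 0.476 m²/day.

0.476 m²/day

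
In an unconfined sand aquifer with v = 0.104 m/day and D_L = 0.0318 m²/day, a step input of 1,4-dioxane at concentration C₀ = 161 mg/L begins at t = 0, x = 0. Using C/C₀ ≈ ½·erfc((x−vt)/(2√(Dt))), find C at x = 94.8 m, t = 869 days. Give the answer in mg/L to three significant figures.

For a continuous step input, C/C₀ ≈ ½·erfc((x−vt)/(2√(Dt))).
vt = 0.104 × 869 = 90.376 m and 2√(Dt) = 2√(0.0318 × 869) = 10.51 m.
Argument (x−vt)/(2√(Dt)) = (94.8 − 90.376)/10.51 = 0.4209; ½·erfc(0.4209) = 0.2758.
C = 161 × 0.2758 = 44.4 mg/L.

44.4 mg/L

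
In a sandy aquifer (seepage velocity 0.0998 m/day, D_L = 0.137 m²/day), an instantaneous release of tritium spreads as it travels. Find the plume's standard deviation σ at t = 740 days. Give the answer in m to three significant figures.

Dispersive spreading gives a Gaussian with σ² = 2Dt; advection only shifts the center.
σ = √(2 × 0.137 × 740) = 14.2 m.

14.2 m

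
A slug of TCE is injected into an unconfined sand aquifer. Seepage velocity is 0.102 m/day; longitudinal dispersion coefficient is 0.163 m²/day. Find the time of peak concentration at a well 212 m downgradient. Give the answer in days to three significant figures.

2060 days

For the 1D instantaneous-source solution, setting ∂C/∂t = 0 at fixed x gives v²t² + 2Dt − x² = 0, so t = (√(D² + v²x²) − D)/v².
√(D² + v²x²) = √(0.163² + 0.102² × 212²) = 21.62; v² = 0.010404.
t = (21.62 − 0.163)/0.010404 = 2060 days (vs. the pure-advection estimate x/v = 2080 d).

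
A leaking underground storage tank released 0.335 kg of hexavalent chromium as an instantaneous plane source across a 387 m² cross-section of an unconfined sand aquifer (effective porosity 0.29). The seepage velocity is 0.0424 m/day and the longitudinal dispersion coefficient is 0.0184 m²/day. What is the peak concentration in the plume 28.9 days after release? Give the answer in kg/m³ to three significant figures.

The peak of an instantaneous 1D plume sits at x = vt; there the Gaussian factor is 1 and C_max = M/(n_e·A·√(4πDt)), where n_e·A is the pore area the mass is dissolved in.
√(4πDt) = √(4π × 0.0184 × 28.9) = 2.585 m, so C_max = 0.335/(0.29 × 387 × 2.585) = 0.00115 kg/m³.

0.00115 kg/m³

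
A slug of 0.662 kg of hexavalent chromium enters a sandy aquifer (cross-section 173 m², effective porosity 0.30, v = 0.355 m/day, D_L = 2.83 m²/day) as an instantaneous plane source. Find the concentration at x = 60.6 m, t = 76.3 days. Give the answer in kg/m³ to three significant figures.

For an instantaneous plane source, C(x,t) = M/(n_e·A·√(4πDt)) · exp(−(x−vt)²/(4Dt)), with n_e·A the pore (flow) area.
Plume center vt = 0.355 × 76.3 = 27.0865 m, so the well at 60.6 m is 33.5135 m downgradient of the peak.
√(4πDt) = 52.09 m, giving peak height M/(n_e·A·√(4πDt)) = 0.662/(0.30 × 173 × 52.09) = 0.0002449 kg/m³.
(x−vt)²/(4Dt) = (33.5135)²/(4 × 2.83 × 76.3) = 1.300; exp(−1.300) = 0.2725.
C = 0.0002449 × 0.2725 = 6.67e-05 kg/m³.

6.67e-05 kg/m³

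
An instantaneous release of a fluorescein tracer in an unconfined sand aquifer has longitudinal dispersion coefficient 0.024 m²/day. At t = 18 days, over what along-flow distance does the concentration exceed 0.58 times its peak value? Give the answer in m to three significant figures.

1.94 m

The plume is Gaussian with σ = √(2Dt) = √(2 × 0.024 × 18) = 0.9295 m.
C/C_peak = exp(−Δx²/(2σ²)) = 0.58 ⇒ Δx = σ·√(−2 ln 0.58) = 0.9295 × 1.044 = 0.9704 m.
Width = 2Δx = 1.94 m.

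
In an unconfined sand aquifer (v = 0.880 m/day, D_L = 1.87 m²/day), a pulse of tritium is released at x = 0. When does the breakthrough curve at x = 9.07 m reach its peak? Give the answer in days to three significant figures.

For the 1D instantaneous-source solution, setting ∂C/∂t = 0 at fixed x gives v²t² + 2Dt − x² = 0, so t = (√(D² + v²x²) − D)/v².
√(D² + v²x²) = √(1.87² + 0.880² × 9.07²) = 8.198; v² = 0.7744.
t = (8.198 − 1.87)/0.7744 = 8.17 days (vs. the pure-advection estimate x/v = 10.3 d).

8.17 days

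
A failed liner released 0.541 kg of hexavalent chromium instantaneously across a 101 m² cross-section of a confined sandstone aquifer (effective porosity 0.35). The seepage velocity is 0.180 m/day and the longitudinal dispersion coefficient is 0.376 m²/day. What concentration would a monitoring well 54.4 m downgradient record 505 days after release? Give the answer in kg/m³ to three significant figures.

For an instantaneous plane source, C(x,t) = M/(n_e·A·√(4πDt)) · exp(−(x−vt)²/(4Dt)), with n_e·A the pore (flow) area.
Plume center vt = 0.180 × 505 = 90.9 m, so the well at 54.4 m is 36.5 m upgradient of the peak.
√(4πDt) = 48.85 m, giving peak height M/(n_e·A·√(4πDt)) = 0.541/(0.35 × 101 × 48.85) = 0.0003133 kg/m³.
(x−vt)²/(4Dt) = (-36.5)²/(4 × 0.376 × 505) = 1.754; exp(−1.754) = 0.1731.
C = 0.0003133 × 0.1731 = 5.42e-05 kg/m³.

5.42e-05 kg/m³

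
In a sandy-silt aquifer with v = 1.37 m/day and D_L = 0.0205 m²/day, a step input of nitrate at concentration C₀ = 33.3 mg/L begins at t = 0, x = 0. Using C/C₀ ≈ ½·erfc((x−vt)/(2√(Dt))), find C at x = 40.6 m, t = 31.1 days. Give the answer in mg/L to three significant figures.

For a continuous step input, C/C₀ ≈ ½·erfc((x−vt)/(2√(Dt))).
vt = 1.37 × 31.1 = 42.607 m and 2√(Dt) = 2√(0.0205 × 31.1) = 1.597 m.
Argument (x−vt)/(2√(Dt)) = (40.6 − 42.607)/1.597 = -1.257; ½·erfc(-1.257) = 0.9623.
C = 33.3 × 0.9623 = 32.0 mg/L.

32.0 mg/L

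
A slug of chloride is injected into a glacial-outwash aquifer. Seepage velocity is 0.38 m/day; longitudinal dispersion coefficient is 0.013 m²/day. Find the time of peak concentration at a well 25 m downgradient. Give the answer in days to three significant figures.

65.7 days

For the 1D instantaneous-source solution, setting ∂C/∂t = 0 at fixed x gives v²t² + 2Dt − x² = 0, so t = (√(D² + v²x²) − D)/v².
√(D² + v²x²) = √(0.013² + 0.38² × 25²) = 9.500; v² = 0.1444.
t = (9.500 − 0.013)/0.1444 = 65.7 days (vs. the pure-advection estimate x/v = 65.8 d).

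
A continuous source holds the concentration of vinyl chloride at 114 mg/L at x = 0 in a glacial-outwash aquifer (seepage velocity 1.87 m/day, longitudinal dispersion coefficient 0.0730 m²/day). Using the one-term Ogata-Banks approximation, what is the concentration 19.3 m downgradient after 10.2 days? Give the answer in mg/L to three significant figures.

48.6 mg/L

For a continuous step input, C/C₀ ≈ ½·erfc((x−vt)/(2√(Dt))).
vt = 1.87 × 10.2 = 19.074 m and 2√(Dt) = 2√(0.0730 × 10.2) = 1.726 m.
Argument (x−vt)/(2√(Dt)) = (19.3 − 19.074)/1.726 = 0.1309; ½·erfc(0.1309) = 0.4266.
C = 114 × 0.4266 = 48.6 mg/L.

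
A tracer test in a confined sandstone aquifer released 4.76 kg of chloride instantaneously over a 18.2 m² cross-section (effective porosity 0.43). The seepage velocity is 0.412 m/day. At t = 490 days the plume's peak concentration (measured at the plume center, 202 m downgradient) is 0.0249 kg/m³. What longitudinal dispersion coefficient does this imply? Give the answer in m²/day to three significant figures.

At the plume center C_max = M/(n_e·A·√(4πDt)), so D = M²/(4πt·(n_e·A·C_max)²).
n_e·A·C_max = 0.43 × 18.2 × 0.0249 = 0.1949 kg/m.
D = 4.76²/(4π × 490 × 0.1949²) = 0.0969 m²/day.

0.0969 m²/day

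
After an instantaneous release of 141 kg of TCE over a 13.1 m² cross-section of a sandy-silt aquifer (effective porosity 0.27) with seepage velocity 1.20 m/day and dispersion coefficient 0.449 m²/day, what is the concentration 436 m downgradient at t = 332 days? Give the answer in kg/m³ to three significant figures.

For an instantaneous plane source, C(x,t) = M/(n_e·A·√(4πDt)) · exp(−(x−vt)²/(4Dt)), with n_e·A the pore (flow) area.
Plume center vt = 1.20 × 332 = 398.4 m, so the well at 436 m is 37.6 m downgradient of the peak.
√(4πDt) = 43.28 m, giving peak height M/(n_e·A·√(4πDt)) = 141/(0.27 × 13.1 × 43.28) = 0.9211 kg/m³.
(x−vt)²/(4Dt) = (37.6)²/(4 × 0.449 × 332) = 2.371; exp(−2.371) = 0.09339.
C = 0.9211 × 0.09339 = 0.0860 kg/m³.

0.0860 kg/m³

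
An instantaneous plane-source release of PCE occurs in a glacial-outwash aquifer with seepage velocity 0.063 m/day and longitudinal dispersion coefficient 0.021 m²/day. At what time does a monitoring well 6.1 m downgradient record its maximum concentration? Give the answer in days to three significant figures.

For the 1D instantaneous-source solution, setting ∂C/∂t = 0 at fixed x gives v²t² + 2Dt − x² = 0, so t = (√(D² + v²x²) − D)/v².
√(D² + v²x²) = √(0.021² + 0.063² × 6.1²) = 0.3849; v² = 0.003969.
t = (0.3849 − 0.021)/0.003969 = 91.7 days (vs. the pure-advection estimate x/v = 96.8 d).

91.7 days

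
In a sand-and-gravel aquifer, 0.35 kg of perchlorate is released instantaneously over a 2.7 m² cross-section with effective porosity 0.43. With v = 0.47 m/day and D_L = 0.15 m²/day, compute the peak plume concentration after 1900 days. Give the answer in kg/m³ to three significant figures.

0.00504 kg/m³

The peak of an instantaneous 1D plume sits at x = vt; there the Gaussian factor is 1 and C_max = M/(n_e·A·√(4πDt)), where n_e·A is the pore area the mass is dissolved in.
√(4πDt) = √(4π × 0.15 × 1900) = 59.84 m, so C_max = 0.35/(0.43 × 2.7 × 59.84) = 0.00504 kg/m³.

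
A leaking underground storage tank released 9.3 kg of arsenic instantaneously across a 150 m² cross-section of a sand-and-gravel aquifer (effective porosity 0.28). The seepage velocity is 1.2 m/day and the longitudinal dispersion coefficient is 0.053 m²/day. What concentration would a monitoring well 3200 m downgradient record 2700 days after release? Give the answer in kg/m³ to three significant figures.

For an instantaneous plane source, C(x,t) = M/(n_e·A·√(4πDt)) · exp(−(x−vt)²/(4Dt)), with n_e·A the pore (flow) area.
Plume center vt = 1.2 × 2700 = 3240 m, so the well at 3200 m is 40 m upgradient of the peak.
√(4πDt) = 42.41 m, giving peak height M/(n_e·A·√(4πDt)) = 9.3/(0.28 × 150 × 42.41) = 0.005221 kg/m³.
(x−vt)²/(4Dt) = (-40)²/(4 × 0.053 × 2700) = 2.795; exp(−2.795) = 0.06111.
C = 0.005221 × 0.06111 = 0.000319 kg/m³.

0.000319 kg/m³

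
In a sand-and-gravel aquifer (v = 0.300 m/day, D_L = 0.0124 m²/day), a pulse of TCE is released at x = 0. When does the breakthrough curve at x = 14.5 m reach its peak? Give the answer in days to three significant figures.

For the 1D instantaneous-source solution, setting ∂C/∂t = 0 at fixed x gives v²t² + 2Dt − x² = 0, so t = (√(D² + v²x²) − D)/v².
√(D² + v²x²) = √(0.0124² + 0.300² × 14.5²) = 4.350; v² = 0.09.
t = (4.350 − 0.0124)/0.09 = 48.2 days (vs. the pure-advection estimate x/v = 48.3 d).

48.2 days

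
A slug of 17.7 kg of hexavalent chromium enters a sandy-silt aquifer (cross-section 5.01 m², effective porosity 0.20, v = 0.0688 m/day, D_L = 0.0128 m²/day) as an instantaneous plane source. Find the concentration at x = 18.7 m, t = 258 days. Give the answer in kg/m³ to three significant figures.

For an instantaneous plane source, C(x,t) = M/(n_e·A·√(4πDt)) · exp(−(x−vt)²/(4Dt)), with n_e·A the pore (flow) area.
Plume center vt = 0.0688 × 258 = 17.7504 m, so the well at 18.7 m is 0.9496 m downgradient of the peak.
√(4πDt) = 6.442 m, giving peak height M/(n_e·A·√(4πDt)) = 17.7/(0.20 × 5.01 × 6.442) = 2.742 kg/m³.
(x−vt)²/(4Dt) = (0.9496)²/(4 × 0.0128 × 258) = 0.06826; exp(−0.06826) = 0.9340.
C = 2.742 × 0.9340 = 2.56 kg/m³.

2.56 kg/m³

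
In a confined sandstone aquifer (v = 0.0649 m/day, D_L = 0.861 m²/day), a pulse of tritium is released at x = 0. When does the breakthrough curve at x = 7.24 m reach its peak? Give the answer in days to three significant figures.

28.5 days

For the 1D instantaneous-source solution, setting ∂C/∂t = 0 at fixed x gives v²t² + 2Dt − x² = 0, so t = (√(D² + v²x²) − D)/v².
√(D² + v²x²) = √(0.861² + 0.0649² × 7.24²) = 0.9809; v² = 0.00421201.
t = (0.9809 − 0.861)/0.00421201 = 28.5 days (vs. the pure-advection estimate x/v = 112 d).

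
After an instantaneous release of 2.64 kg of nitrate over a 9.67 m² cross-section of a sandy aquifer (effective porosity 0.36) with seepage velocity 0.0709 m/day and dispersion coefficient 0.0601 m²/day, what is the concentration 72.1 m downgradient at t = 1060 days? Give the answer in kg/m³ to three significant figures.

0.0258 kg/m³

For an instantaneous plane source, C(x,t) = M/(n_e·A·√(4πDt)) · exp(−(x−vt)²/(4Dt)), with n_e·A the pore (flow) area.
Plume center vt = 0.0709 × 1060 = 75.154 m, so the well at 72.1 m is 3.054 m upgradient of the peak.
√(4πDt) = 28.29 m, giving peak height M/(n_e·A·√(4πDt)) = 2.64/(0.36 × 9.67 × 28.29) = 0.02681 kg/m³.
(x−vt)²/(4Dt) = (-3.054)²/(4 × 0.0601 × 1060) = 0.03660; exp(−0.03660) = 0.9641.
C = 0.02681 × 0.9641 = 0.0258 kg/m³.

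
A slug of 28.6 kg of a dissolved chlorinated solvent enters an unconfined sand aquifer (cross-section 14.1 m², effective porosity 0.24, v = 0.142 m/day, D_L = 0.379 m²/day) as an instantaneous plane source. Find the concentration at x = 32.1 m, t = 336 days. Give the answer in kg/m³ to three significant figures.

0.131 kg/m³

For an instantaneous plane source, C(x,t) = M/(n_e·A·√(4πDt)) · exp(−(x−vt)²/(4Dt)), with n_e·A the pore (flow) area.
Plume center vt = 0.142 × 336 = 47.712 m, so the well at 32.1 m is 15.612 m upgradient of the peak.
√(4πDt) = 40.00 m, giving peak height M/(n_e·A·√(4πDt)) = 28.6/(0.24 × 14.1 × 40.00) = 0.2113 kg/m³.
(x−vt)²/(4Dt) = (-15.612)²/(4 × 0.379 × 336) = 0.4785; exp(−0.4785) = 0.6197.
C = 0.2113 × 0.6197 = 0.131 kg/m³.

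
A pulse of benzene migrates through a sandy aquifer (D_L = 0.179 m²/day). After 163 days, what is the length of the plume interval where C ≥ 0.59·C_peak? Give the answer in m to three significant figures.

The plume is Gaussian with σ = √(2Dt) = √(2 × 0.179 × 163) = 7.639 m.
C/C_peak = exp(−Δx²/(2σ²)) = 0.59 ⇒ Δx = σ·√(−2 ln 0.59) = 7.639 × 1.027 = 7.845 m.
Width = 2Δx = 15.7 m.

15.7 m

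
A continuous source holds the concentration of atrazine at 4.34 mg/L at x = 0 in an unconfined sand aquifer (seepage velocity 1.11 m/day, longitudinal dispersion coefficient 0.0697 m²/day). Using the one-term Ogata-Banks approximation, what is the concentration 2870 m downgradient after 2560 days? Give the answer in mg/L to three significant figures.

For a continuous step input, C/C₀ ≈ ½·erfc((x−vt)/(2√(Dt))).
vt = 1.11 × 2560 = 2841.6 m and 2√(Dt) = 2√(0.0697 × 2560) = 26.72 m.
Argument (x−vt)/(2√(Dt)) = (2870 − 2841.6)/26.72 = 1.063; ½·erfc(1.063) = 0.06638.
C = 4.34 × 0.06638 = 0.288 mg/L.

0.288 mg/L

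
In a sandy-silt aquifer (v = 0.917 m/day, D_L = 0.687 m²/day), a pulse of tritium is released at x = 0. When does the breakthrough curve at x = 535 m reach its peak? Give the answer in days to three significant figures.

583 days

For the 1D instantaneous-source solution, setting ∂C/∂t = 0 at fixed x gives v²t² + 2Dt − x² = 0, so t = (√(D² + v²x²) − D)/v².
√(D² + v²x²) = √(0.687² + 0.917² × 535²) = 490.6; v² = 0.840889.
t = (490.6 − 0.687)/0.840889 = 583 days (vs. the pure-advection estimate x/v = 583 d).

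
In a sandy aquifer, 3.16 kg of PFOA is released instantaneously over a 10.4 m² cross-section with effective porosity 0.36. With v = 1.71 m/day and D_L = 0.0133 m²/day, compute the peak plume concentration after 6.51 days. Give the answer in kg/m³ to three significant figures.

0.809 kg/m³

The peak of an instantaneous 1D plume sits at x = vt; there the Gaussian factor is 1 and C_max = M/(n_e·A·√(4πDt)), where n_e·A is the pore area the mass is dissolved in.
√(4πDt) = √(4π × 0.0133 × 6.51) = 1.043 m, so C_max = 3.16/(0.36 × 10.4 × 1.043) = 0.809 kg/m³.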